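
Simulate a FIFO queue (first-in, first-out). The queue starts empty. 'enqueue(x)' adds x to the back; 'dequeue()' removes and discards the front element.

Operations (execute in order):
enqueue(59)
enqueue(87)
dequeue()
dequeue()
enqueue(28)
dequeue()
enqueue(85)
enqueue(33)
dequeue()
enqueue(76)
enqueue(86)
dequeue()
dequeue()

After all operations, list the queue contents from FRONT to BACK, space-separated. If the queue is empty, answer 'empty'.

enqueue(59): [59]
enqueue(87): [59, 87]
dequeue(): [87]
dequeue(): []
enqueue(28): [28]
dequeue(): []
enqueue(85): [85]
enqueue(33): [85, 33]
dequeue(): [33]
enqueue(76): [33, 76]
enqueue(86): [33, 76, 86]
dequeue(): [76, 86]
dequeue(): [86]

Answer: 86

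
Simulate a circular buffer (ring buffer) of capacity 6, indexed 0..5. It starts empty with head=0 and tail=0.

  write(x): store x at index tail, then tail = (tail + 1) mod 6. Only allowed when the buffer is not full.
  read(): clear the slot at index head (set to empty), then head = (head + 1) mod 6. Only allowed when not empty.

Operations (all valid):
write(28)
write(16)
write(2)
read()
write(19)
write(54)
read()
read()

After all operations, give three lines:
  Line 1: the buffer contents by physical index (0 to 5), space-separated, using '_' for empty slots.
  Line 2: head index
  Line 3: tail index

Answer: _ _ _ 19 54 _
3
5

Derivation:
write(28): buf=[28 _ _ _ _ _], head=0, tail=1, size=1
write(16): buf=[28 16 _ _ _ _], head=0, tail=2, size=2
write(2): buf=[28 16 2 _ _ _], head=0, tail=3, size=3
read(): buf=[_ 16 2 _ _ _], head=1, tail=3, size=2
write(19): buf=[_ 16 2 19 _ _], head=1, tail=4, size=3
write(54): buf=[_ 16 2 19 54 _], head=1, tail=5, size=4
read(): buf=[_ _ 2 19 54 _], head=2, tail=5, size=3
read(): buf=[_ _ _ 19 54 _], head=3, tail=5, size=2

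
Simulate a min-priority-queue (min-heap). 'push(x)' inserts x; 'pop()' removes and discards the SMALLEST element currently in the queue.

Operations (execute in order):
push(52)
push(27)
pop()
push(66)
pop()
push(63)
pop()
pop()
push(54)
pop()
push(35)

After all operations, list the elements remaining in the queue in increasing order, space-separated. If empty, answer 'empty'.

push(52): heap contents = [52]
push(27): heap contents = [27, 52]
pop() → 27: heap contents = [52]
push(66): heap contents = [52, 66]
pop() → 52: heap contents = [66]
push(63): heap contents = [63, 66]
pop() → 63: heap contents = [66]
pop() → 66: heap contents = []
push(54): heap contents = [54]
pop() → 54: heap contents = []
push(35): heap contents = [35]

Answer: 35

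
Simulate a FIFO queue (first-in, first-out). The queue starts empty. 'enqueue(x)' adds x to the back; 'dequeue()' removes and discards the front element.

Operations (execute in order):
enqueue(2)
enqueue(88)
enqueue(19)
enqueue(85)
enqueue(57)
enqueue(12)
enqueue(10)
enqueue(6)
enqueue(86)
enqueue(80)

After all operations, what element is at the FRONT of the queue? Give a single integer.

Answer: 2

Derivation:
enqueue(2): queue = [2]
enqueue(88): queue = [2, 88]
enqueue(19): queue = [2, 88, 19]
enqueue(85): queue = [2, 88, 19, 85]
enqueue(57): queue = [2, 88, 19, 85, 57]
enqueue(12): queue = [2, 88, 19, 85, 57, 12]
enqueue(10): queue = [2, 88, 19, 85, 57, 12, 10]
enqueue(6): queue = [2, 88, 19, 85, 57, 12, 10, 6]
enqueue(86): queue = [2, 88, 19, 85, 57, 12, 10, 6, 86]
enqueue(80): queue = [2, 88, 19, 85, 57, 12, 10, 6, 86, 80]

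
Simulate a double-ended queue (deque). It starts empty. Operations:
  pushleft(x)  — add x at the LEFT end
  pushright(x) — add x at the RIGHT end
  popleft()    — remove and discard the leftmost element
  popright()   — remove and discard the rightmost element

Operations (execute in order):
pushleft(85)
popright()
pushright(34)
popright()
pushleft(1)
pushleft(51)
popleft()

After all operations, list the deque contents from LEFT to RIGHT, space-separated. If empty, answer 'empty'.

pushleft(85): [85]
popright(): []
pushright(34): [34]
popright(): []
pushleft(1): [1]
pushleft(51): [51, 1]
popleft(): [1]

Answer: 1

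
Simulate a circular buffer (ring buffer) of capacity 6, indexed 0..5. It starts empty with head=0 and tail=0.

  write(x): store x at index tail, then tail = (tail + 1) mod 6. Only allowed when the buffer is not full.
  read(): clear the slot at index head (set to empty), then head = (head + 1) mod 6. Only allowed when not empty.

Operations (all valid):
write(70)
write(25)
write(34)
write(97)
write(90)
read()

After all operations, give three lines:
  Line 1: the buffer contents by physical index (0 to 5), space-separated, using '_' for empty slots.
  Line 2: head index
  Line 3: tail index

Answer: _ 25 34 97 90 _
1
5

Derivation:
write(70): buf=[70 _ _ _ _ _], head=0, tail=1, size=1
write(25): buf=[70 25 _ _ _ _], head=0, tail=2, size=2
write(34): buf=[70 25 34 _ _ _], head=0, tail=3, size=3
write(97): buf=[70 25 34 97 _ _], head=0, tail=4, size=4
write(90): buf=[70 25 34 97 90 _], head=0, tail=5, size=5
read(): buf=[_ 25 34 97 90 _], head=1, tail=5, size=4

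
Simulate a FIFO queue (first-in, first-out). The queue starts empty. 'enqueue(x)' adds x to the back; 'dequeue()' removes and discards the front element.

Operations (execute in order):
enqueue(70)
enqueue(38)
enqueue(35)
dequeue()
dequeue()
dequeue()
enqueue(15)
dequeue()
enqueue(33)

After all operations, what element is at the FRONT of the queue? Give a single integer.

Answer: 33

Derivation:
enqueue(70): queue = [70]
enqueue(38): queue = [70, 38]
enqueue(35): queue = [70, 38, 35]
dequeue(): queue = [38, 35]
dequeue(): queue = [35]
dequeue(): queue = []
enqueue(15): queue = [15]
dequeue(): queue = []
enqueue(33): queue = [33]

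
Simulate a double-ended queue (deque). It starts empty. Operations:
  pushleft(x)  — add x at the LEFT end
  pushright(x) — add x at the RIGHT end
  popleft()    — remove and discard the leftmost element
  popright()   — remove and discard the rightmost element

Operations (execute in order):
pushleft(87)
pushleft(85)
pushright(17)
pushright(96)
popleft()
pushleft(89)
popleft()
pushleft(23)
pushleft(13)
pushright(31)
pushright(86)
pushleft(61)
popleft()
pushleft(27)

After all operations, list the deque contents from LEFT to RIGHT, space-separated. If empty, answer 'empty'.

pushleft(87): [87]
pushleft(85): [85, 87]
pushright(17): [85, 87, 17]
pushright(96): [85, 87, 17, 96]
popleft(): [87, 17, 96]
pushleft(89): [89, 87, 17, 96]
popleft(): [87, 17, 96]
pushleft(23): [23, 87, 17, 96]
pushleft(13): [13, 23, 87, 17, 96]
pushright(31): [13, 23, 87, 17, 96, 31]
pushright(86): [13, 23, 87, 17, 96, 31, 86]
pushleft(61): [61, 13, 23, 87, 17, 96, 31, 86]
popleft(): [13, 23, 87, 17, 96, 31, 86]
pushleft(27): [27, 13, 23, 87, 17, 96, 31, 86]

Answer: 27 13 23 87 17 96 31 86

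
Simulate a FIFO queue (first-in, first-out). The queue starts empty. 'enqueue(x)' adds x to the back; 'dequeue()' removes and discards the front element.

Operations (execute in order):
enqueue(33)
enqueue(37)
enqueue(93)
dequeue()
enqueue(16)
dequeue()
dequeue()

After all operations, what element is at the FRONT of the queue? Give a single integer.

enqueue(33): queue = [33]
enqueue(37): queue = [33, 37]
enqueue(93): queue = [33, 37, 93]
dequeue(): queue = [37, 93]
enqueue(16): queue = [37, 93, 16]
dequeue(): queue = [93, 16]
dequeue(): queue = [16]

Answer: 16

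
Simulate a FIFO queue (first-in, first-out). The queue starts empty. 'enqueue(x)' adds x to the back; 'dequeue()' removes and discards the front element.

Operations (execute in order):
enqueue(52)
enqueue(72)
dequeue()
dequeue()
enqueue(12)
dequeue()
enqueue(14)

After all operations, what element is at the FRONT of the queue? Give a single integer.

Answer: 14

Derivation:
enqueue(52): queue = [52]
enqueue(72): queue = [52, 72]
dequeue(): queue = [72]
dequeue(): queue = []
enqueue(12): queue = [12]
dequeue(): queue = []
enqueue(14): queue = [14]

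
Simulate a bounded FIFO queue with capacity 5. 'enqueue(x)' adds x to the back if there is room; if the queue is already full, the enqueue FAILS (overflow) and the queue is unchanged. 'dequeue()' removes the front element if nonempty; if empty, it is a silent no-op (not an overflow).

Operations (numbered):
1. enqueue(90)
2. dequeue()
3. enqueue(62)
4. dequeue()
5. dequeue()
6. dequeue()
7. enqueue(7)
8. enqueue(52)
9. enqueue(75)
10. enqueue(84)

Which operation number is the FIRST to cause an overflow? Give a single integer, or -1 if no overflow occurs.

1. enqueue(90): size=1
2. dequeue(): size=0
3. enqueue(62): size=1
4. dequeue(): size=0
5. dequeue(): empty, no-op, size=0
6. dequeue(): empty, no-op, size=0
7. enqueue(7): size=1
8. enqueue(52): size=2
9. enqueue(75): size=3
10. enqueue(84): size=4

Answer: -1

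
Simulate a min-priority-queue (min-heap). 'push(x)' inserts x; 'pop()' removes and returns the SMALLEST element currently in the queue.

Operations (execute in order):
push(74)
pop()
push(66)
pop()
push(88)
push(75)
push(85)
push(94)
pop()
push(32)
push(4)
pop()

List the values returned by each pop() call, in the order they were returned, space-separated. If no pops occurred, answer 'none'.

Answer: 74 66 75 4

Derivation:
push(74): heap contents = [74]
pop() → 74: heap contents = []
push(66): heap contents = [66]
pop() → 66: heap contents = []
push(88): heap contents = [88]
push(75): heap contents = [75, 88]
push(85): heap contents = [75, 85, 88]
push(94): heap contents = [75, 85, 88, 94]
pop() → 75: heap contents = [85, 88, 94]
push(32): heap contents = [32, 85, 88, 94]
push(4): heap contents = [4, 32, 85, 88, 94]
pop() → 4: heap contents = [32, 85, 88, 94]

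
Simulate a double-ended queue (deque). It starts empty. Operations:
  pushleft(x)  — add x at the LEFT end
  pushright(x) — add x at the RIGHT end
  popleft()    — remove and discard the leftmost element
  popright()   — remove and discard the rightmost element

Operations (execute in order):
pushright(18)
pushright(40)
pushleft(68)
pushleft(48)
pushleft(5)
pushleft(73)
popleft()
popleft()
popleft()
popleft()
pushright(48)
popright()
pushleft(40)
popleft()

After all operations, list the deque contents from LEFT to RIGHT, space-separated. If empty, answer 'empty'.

Answer: 18 40

Derivation:
pushright(18): [18]
pushright(40): [18, 40]
pushleft(68): [68, 18, 40]
pushleft(48): [48, 68, 18, 40]
pushleft(5): [5, 48, 68, 18, 40]
pushleft(73): [73, 5, 48, 68, 18, 40]
popleft(): [5, 48, 68, 18, 40]
popleft(): [48, 68, 18, 40]
popleft(): [68, 18, 40]
popleft(): [18, 40]
pushright(48): [18, 40, 48]
popright(): [18, 40]
pushleft(40): [40, 18, 40]
popleft(): [18, 40]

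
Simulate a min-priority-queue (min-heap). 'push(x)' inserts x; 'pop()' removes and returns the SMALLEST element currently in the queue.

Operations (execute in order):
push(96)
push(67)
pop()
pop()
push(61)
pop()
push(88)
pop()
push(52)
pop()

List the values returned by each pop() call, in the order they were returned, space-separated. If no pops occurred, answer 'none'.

push(96): heap contents = [96]
push(67): heap contents = [67, 96]
pop() → 67: heap contents = [96]
pop() → 96: heap contents = []
push(61): heap contents = [61]
pop() → 61: heap contents = []
push(88): heap contents = [88]
pop() → 88: heap contents = []
push(52): heap contents = [52]
pop() → 52: heap contents = []

Answer: 67 96 61 88 52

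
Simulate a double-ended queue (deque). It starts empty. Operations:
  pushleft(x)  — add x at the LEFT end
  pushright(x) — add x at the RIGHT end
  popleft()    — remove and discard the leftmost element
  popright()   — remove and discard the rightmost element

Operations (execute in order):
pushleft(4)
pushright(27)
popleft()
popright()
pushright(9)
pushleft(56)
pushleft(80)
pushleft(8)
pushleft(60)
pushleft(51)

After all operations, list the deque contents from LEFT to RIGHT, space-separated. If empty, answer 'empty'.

Answer: 51 60 8 80 56 9

Derivation:
pushleft(4): [4]
pushright(27): [4, 27]
popleft(): [27]
popright(): []
pushright(9): [9]
pushleft(56): [56, 9]
pushleft(80): [80, 56, 9]
pushleft(8): [8, 80, 56, 9]
pushleft(60): [60, 8, 80, 56, 9]
pushleft(51): [51, 60, 8, 80, 56, 9]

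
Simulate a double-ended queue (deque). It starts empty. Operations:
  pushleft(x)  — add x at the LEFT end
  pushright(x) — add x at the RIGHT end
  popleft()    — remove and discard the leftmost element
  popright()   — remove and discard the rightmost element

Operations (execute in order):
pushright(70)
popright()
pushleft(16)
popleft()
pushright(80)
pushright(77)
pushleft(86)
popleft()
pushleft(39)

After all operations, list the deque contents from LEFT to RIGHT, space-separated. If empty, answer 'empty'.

Answer: 39 80 77

Derivation:
pushright(70): [70]
popright(): []
pushleft(16): [16]
popleft(): []
pushright(80): [80]
pushright(77): [80, 77]
pushleft(86): [86, 80, 77]
popleft(): [80, 77]
pushleft(39): [39, 80, 77]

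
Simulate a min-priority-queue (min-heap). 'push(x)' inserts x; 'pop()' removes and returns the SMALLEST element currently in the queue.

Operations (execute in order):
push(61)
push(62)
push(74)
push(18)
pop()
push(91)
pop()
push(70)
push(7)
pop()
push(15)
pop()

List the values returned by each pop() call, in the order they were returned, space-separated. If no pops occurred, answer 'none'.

push(61): heap contents = [61]
push(62): heap contents = [61, 62]
push(74): heap contents = [61, 62, 74]
push(18): heap contents = [18, 61, 62, 74]
pop() → 18: heap contents = [61, 62, 74]
push(91): heap contents = [61, 62, 74, 91]
pop() → 61: heap contents = [62, 74, 91]
push(70): heap contents = [62, 70, 74, 91]
push(7): heap contents = [7, 62, 70, 74, 91]
pop() → 7: heap contents = [62, 70, 74, 91]
push(15): heap contents = [15, 62, 70, 74, 91]
pop() → 15: heap contents = [62, 70, 74, 91]

Answer: 18 61 7 15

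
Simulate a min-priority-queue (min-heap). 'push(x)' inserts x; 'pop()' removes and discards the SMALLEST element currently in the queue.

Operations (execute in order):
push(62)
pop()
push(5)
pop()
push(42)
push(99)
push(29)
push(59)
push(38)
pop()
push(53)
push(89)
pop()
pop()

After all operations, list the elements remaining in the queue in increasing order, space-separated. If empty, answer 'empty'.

Answer: 53 59 89 99

Derivation:
push(62): heap contents = [62]
pop() → 62: heap contents = []
push(5): heap contents = [5]
pop() → 5: heap contents = []
push(42): heap contents = [42]
push(99): heap contents = [42, 99]
push(29): heap contents = [29, 42, 99]
push(59): heap contents = [29, 42, 59, 99]
push(38): heap contents = [29, 38, 42, 59, 99]
pop() → 29: heap contents = [38, 42, 59, 99]
push(53): heap contents = [38, 42, 53, 59, 99]
push(89): heap contents = [38, 42, 53, 59, 89, 99]
pop() → 38: heap contents = [42, 53, 59, 89, 99]
pop() → 42: heap contents = [53, 59, 89, 99]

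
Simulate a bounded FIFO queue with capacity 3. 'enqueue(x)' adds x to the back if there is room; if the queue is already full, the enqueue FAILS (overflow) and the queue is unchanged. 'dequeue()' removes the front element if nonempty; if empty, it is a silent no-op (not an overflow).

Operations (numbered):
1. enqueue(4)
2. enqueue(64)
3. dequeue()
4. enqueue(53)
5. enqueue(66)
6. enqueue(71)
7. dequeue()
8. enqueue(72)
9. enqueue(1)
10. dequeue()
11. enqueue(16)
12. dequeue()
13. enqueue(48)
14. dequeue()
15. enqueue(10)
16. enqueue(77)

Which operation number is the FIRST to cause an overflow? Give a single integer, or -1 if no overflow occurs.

1. enqueue(4): size=1
2. enqueue(64): size=2
3. dequeue(): size=1
4. enqueue(53): size=2
5. enqueue(66): size=3
6. enqueue(71): size=3=cap → OVERFLOW (fail)
7. dequeue(): size=2
8. enqueue(72): size=3
9. enqueue(1): size=3=cap → OVERFLOW (fail)
10. dequeue(): size=2
11. enqueue(16): size=3
12. dequeue(): size=2
13. enqueue(48): size=3
14. dequeue(): size=2
15. enqueue(10): size=3
16. enqueue(77): size=3=cap → OVERFLOW (fail)

Answer: 6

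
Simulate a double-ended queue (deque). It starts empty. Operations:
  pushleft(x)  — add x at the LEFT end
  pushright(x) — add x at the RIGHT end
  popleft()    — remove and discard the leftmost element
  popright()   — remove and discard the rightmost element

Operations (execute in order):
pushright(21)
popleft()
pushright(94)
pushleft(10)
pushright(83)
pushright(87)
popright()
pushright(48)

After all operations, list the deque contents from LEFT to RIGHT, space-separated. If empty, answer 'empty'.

pushright(21): [21]
popleft(): []
pushright(94): [94]
pushleft(10): [10, 94]
pushright(83): [10, 94, 83]
pushright(87): [10, 94, 83, 87]
popright(): [10, 94, 83]
pushright(48): [10, 94, 83, 48]

Answer: 10 94 83 48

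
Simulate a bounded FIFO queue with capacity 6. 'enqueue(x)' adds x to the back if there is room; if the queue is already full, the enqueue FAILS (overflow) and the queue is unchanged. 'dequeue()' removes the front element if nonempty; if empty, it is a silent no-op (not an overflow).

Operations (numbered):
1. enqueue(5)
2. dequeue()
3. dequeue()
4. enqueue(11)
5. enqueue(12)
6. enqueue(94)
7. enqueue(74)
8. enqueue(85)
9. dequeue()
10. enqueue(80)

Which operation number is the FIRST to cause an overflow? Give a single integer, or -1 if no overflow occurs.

Answer: -1

Derivation:
1. enqueue(5): size=1
2. dequeue(): size=0
3. dequeue(): empty, no-op, size=0
4. enqueue(11): size=1
5. enqueue(12): size=2
6. enqueue(94): size=3
7. enqueue(74): size=4
8. enqueue(85): size=5
9. dequeue(): size=4
10. enqueue(80): size=5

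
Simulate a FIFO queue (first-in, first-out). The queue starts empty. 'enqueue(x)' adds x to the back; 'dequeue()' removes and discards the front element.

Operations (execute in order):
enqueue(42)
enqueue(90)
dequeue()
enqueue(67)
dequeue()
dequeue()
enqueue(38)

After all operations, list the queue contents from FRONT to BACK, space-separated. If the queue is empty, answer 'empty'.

enqueue(42): [42]
enqueue(90): [42, 90]
dequeue(): [90]
enqueue(67): [90, 67]
dequeue(): [67]
dequeue(): []
enqueue(38): [38]

Answer: 38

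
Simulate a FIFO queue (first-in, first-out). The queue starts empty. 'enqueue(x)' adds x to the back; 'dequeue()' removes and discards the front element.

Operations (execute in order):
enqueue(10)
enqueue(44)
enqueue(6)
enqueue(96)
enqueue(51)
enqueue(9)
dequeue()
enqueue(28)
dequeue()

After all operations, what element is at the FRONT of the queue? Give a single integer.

Answer: 6

Derivation:
enqueue(10): queue = [10]
enqueue(44): queue = [10, 44]
enqueue(6): queue = [10, 44, 6]
enqueue(96): queue = [10, 44, 6, 96]
enqueue(51): queue = [10, 44, 6, 96, 51]
enqueue(9): queue = [10, 44, 6, 96, 51, 9]
dequeue(): queue = [44, 6, 96, 51, 9]
enqueue(28): queue = [44, 6, 96, 51, 9, 28]
dequeue(): queue = [6, 96, 51, 9, 28]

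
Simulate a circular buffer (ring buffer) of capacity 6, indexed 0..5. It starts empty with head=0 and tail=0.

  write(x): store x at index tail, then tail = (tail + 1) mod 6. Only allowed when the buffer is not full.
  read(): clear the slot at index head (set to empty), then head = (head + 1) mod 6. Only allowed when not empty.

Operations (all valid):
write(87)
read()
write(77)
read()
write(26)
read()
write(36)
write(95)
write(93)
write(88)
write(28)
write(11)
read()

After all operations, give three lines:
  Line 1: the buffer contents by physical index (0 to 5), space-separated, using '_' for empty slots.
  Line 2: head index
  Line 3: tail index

write(87): buf=[87 _ _ _ _ _], head=0, tail=1, size=1
read(): buf=[_ _ _ _ _ _], head=1, tail=1, size=0
write(77): buf=[_ 77 _ _ _ _], head=1, tail=2, size=1
read(): buf=[_ _ _ _ _ _], head=2, tail=2, size=0
write(26): buf=[_ _ 26 _ _ _], head=2, tail=3, size=1
read(): buf=[_ _ _ _ _ _], head=3, tail=3, size=0
write(36): buf=[_ _ _ 36 _ _], head=3, tail=4, size=1
write(95): buf=[_ _ _ 36 95 _], head=3, tail=5, size=2
write(93): buf=[_ _ _ 36 95 93], head=3, tail=0, size=3
write(88): buf=[88 _ _ 36 95 93], head=3, tail=1, size=4
write(28): buf=[88 28 _ 36 95 93], head=3, tail=2, size=5
write(11): buf=[88 28 11 36 95 93], head=3, tail=3, size=6
read(): buf=[88 28 11 _ 95 93], head=4, tail=3, size=5

Answer: 88 28 11 _ 95 93
4
3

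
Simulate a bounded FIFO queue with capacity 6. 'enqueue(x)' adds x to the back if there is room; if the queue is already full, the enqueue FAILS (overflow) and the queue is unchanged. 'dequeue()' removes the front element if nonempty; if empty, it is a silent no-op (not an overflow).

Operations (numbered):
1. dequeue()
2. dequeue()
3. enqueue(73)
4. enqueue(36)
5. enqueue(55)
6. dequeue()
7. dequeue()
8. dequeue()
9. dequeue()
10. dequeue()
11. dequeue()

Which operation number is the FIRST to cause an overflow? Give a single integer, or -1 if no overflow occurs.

Answer: -1

Derivation:
1. dequeue(): empty, no-op, size=0
2. dequeue(): empty, no-op, size=0
3. enqueue(73): size=1
4. enqueue(36): size=2
5. enqueue(55): size=3
6. dequeue(): size=2
7. dequeue(): size=1
8. dequeue(): size=0
9. dequeue(): empty, no-op, size=0
10. dequeue(): empty, no-op, size=0
11. dequeue(): empty, no-op, size=0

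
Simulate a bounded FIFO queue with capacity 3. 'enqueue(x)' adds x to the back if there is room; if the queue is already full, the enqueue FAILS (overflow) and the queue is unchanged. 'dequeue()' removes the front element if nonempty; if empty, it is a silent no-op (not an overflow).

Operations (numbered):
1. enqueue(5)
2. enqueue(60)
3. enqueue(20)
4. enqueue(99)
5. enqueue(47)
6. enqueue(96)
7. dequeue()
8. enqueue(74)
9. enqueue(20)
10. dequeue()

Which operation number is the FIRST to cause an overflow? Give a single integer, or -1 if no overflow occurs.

Answer: 4

Derivation:
1. enqueue(5): size=1
2. enqueue(60): size=2
3. enqueue(20): size=3
4. enqueue(99): size=3=cap → OVERFLOW (fail)
5. enqueue(47): size=3=cap → OVERFLOW (fail)
6. enqueue(96): size=3=cap → OVERFLOW (fail)
7. dequeue(): size=2
8. enqueue(74): size=3
9. enqueue(20): size=3=cap → OVERFLOW (fail)
10. dequeue(): size=2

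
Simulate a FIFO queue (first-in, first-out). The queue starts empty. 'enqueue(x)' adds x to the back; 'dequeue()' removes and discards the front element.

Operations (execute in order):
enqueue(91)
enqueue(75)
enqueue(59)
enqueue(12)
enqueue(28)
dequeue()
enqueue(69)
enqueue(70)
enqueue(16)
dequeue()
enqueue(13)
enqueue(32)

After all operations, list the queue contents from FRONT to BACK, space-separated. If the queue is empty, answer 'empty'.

Answer: 59 12 28 69 70 16 13 32

Derivation:
enqueue(91): [91]
enqueue(75): [91, 75]
enqueue(59): [91, 75, 59]
enqueue(12): [91, 75, 59, 12]
enqueue(28): [91, 75, 59, 12, 28]
dequeue(): [75, 59, 12, 28]
enqueue(69): [75, 59, 12, 28, 69]
enqueue(70): [75, 59, 12, 28, 69, 70]
enqueue(16): [75, 59, 12, 28, 69, 70, 16]
dequeue(): [59, 12, 28, 69, 70, 16]
enqueue(13): [59, 12, 28, 69, 70, 16, 13]
enqueue(32): [59, 12, 28, 69, 70, 16, 13, 32]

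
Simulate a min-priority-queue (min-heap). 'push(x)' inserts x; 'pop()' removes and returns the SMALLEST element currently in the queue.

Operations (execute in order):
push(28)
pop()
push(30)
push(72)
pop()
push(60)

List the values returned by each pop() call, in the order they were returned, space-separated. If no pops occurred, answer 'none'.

Answer: 28 30

Derivation:
push(28): heap contents = [28]
pop() → 28: heap contents = []
push(30): heap contents = [30]
push(72): heap contents = [30, 72]
pop() → 30: heap contents = [72]
push(60): heap contents = [60, 72]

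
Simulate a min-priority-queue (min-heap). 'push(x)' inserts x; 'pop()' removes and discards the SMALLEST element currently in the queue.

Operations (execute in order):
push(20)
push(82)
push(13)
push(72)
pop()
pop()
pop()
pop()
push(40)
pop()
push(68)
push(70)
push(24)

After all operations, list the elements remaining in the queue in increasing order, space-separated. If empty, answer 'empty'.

push(20): heap contents = [20]
push(82): heap contents = [20, 82]
push(13): heap contents = [13, 20, 82]
push(72): heap contents = [13, 20, 72, 82]
pop() → 13: heap contents = [20, 72, 82]
pop() → 20: heap contents = [72, 82]
pop() → 72: heap contents = [82]
pop() → 82: heap contents = []
push(40): heap contents = [40]
pop() → 40: heap contents = []
push(68): heap contents = [68]
push(70): heap contents = [68, 70]
push(24): heap contents = [24, 68, 70]

Answer: 24 68 70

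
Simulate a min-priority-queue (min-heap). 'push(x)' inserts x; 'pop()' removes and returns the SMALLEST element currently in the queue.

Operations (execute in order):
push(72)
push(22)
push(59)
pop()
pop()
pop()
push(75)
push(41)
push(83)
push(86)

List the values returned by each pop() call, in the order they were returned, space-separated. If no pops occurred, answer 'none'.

Answer: 22 59 72

Derivation:
push(72): heap contents = [72]
push(22): heap contents = [22, 72]
push(59): heap contents = [22, 59, 72]
pop() → 22: heap contents = [59, 72]
pop() → 59: heap contents = [72]
pop() → 72: heap contents = []
push(75): heap contents = [75]
push(41): heap contents = [41, 75]
push(83): heap contents = [41, 75, 83]
push(86): heap contents = [41, 75, 83, 86]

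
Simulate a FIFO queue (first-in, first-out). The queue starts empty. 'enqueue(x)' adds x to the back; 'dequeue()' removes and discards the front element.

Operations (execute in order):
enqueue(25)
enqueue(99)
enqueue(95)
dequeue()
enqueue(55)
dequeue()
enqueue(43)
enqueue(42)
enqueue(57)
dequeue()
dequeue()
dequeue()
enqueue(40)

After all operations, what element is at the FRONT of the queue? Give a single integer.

enqueue(25): queue = [25]
enqueue(99): queue = [25, 99]
enqueue(95): queue = [25, 99, 95]
dequeue(): queue = [99, 95]
enqueue(55): queue = [99, 95, 55]
dequeue(): queue = [95, 55]
enqueue(43): queue = [95, 55, 43]
enqueue(42): queue = [95, 55, 43, 42]
enqueue(57): queue = [95, 55, 43, 42, 57]
dequeue(): queue = [55, 43, 42, 57]
dequeue(): queue = [43, 42, 57]
dequeue(): queue = [42, 57]
enqueue(40): queue = [42, 57, 40]

Answer: 42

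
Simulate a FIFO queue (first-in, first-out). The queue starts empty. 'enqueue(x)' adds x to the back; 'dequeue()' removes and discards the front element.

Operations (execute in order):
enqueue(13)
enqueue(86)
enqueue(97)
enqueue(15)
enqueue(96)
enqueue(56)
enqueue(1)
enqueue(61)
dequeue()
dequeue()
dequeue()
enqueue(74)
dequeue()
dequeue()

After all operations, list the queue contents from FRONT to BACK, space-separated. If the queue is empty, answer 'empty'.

Answer: 56 1 61 74

Derivation:
enqueue(13): [13]
enqueue(86): [13, 86]
enqueue(97): [13, 86, 97]
enqueue(15): [13, 86, 97, 15]
enqueue(96): [13, 86, 97, 15, 96]
enqueue(56): [13, 86, 97, 15, 96, 56]
enqueue(1): [13, 86, 97, 15, 96, 56, 1]
enqueue(61): [13, 86, 97, 15, 96, 56, 1, 61]
dequeue(): [86, 97, 15, 96, 56, 1, 61]
dequeue(): [97, 15, 96, 56, 1, 61]
dequeue(): [15, 96, 56, 1, 61]
enqueue(74): [15, 96, 56, 1, 61, 74]
dequeue(): [96, 56, 1, 61, 74]
dequeue(): [56, 1, 61, 74]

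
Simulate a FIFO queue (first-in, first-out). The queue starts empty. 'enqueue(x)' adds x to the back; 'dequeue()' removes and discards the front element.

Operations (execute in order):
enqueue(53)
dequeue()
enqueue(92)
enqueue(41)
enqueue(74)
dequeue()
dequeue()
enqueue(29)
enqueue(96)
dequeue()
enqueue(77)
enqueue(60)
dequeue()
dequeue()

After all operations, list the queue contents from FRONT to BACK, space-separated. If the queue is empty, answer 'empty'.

Answer: 77 60

Derivation:
enqueue(53): [53]
dequeue(): []
enqueue(92): [92]
enqueue(41): [92, 41]
enqueue(74): [92, 41, 74]
dequeue(): [41, 74]
dequeue(): [74]
enqueue(29): [74, 29]
enqueue(96): [74, 29, 96]
dequeue(): [29, 96]
enqueue(77): [29, 96, 77]
enqueue(60): [29, 96, 77, 60]
dequeue(): [96, 77, 60]
dequeue(): [77, 60]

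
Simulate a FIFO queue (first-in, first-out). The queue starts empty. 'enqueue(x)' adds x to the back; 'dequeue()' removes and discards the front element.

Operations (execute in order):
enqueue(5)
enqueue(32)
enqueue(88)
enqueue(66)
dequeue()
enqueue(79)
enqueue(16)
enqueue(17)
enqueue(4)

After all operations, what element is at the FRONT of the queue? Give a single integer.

Answer: 32

Derivation:
enqueue(5): queue = [5]
enqueue(32): queue = [5, 32]
enqueue(88): queue = [5, 32, 88]
enqueue(66): queue = [5, 32, 88, 66]
dequeue(): queue = [32, 88, 66]
enqueue(79): queue = [32, 88, 66, 79]
enqueue(16): queue = [32, 88, 66, 79, 16]
enqueue(17): queue = [32, 88, 66, 79, 16, 17]
enqueue(4): queue = [32, 88, 66, 79, 16, 17, 4]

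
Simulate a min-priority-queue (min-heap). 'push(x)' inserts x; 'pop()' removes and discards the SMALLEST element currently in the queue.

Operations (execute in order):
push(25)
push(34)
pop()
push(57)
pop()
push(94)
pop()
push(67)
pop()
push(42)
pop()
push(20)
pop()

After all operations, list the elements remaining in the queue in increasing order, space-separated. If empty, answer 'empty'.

Answer: 94

Derivation:
push(25): heap contents = [25]
push(34): heap contents = [25, 34]
pop() → 25: heap contents = [34]
push(57): heap contents = [34, 57]
pop() → 34: heap contents = [57]
push(94): heap contents = [57, 94]
pop() → 57: heap contents = [94]
push(67): heap contents = [67, 94]
pop() → 67: heap contents = [94]
push(42): heap contents = [42, 94]
pop() → 42: heap contents = [94]
push(20): heap contents = [20, 94]
pop() → 20: heap contents = [94]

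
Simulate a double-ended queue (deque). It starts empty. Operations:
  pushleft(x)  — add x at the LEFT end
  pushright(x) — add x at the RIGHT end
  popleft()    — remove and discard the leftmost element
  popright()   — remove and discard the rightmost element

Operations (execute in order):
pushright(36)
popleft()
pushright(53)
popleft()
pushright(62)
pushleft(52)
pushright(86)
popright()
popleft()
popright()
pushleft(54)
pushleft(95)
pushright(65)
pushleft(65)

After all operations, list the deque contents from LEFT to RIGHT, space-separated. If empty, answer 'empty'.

pushright(36): [36]
popleft(): []
pushright(53): [53]
popleft(): []
pushright(62): [62]
pushleft(52): [52, 62]
pushright(86): [52, 62, 86]
popright(): [52, 62]
popleft(): [62]
popright(): []
pushleft(54): [54]
pushleft(95): [95, 54]
pushright(65): [95, 54, 65]
pushleft(65): [65, 95, 54, 65]

Answer: 65 95 54 65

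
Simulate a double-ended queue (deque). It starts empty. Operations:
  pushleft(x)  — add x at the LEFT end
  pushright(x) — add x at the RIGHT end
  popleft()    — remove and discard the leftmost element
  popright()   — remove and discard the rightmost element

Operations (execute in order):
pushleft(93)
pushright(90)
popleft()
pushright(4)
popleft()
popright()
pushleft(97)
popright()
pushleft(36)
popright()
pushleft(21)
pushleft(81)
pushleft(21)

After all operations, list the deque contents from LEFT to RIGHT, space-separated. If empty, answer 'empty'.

Answer: 21 81 21

Derivation:
pushleft(93): [93]
pushright(90): [93, 90]
popleft(): [90]
pushright(4): [90, 4]
popleft(): [4]
popright(): []
pushleft(97): [97]
popright(): []
pushleft(36): [36]
popright(): []
pushleft(21): [21]
pushleft(81): [81, 21]
pushleft(21): [21, 81, 21]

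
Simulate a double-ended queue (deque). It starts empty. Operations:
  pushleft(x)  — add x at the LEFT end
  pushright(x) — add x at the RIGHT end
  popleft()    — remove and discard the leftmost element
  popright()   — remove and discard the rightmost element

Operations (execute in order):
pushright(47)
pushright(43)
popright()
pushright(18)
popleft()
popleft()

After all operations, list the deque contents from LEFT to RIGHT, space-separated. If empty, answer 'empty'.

Answer: empty

Derivation:
pushright(47): [47]
pushright(43): [47, 43]
popright(): [47]
pushright(18): [47, 18]
popleft(): [18]
popleft(): []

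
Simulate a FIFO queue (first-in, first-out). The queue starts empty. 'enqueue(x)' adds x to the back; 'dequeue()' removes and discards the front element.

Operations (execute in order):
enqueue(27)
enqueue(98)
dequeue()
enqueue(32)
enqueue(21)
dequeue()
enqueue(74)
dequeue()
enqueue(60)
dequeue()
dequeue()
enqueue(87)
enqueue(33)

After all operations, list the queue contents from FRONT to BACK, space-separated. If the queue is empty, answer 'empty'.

enqueue(27): [27]
enqueue(98): [27, 98]
dequeue(): [98]
enqueue(32): [98, 32]
enqueue(21): [98, 32, 21]
dequeue(): [32, 21]
enqueue(74): [32, 21, 74]
dequeue(): [21, 74]
enqueue(60): [21, 74, 60]
dequeue(): [74, 60]
dequeue(): [60]
enqueue(87): [60, 87]
enqueue(33): [60, 87, 33]

Answer: 60 87 33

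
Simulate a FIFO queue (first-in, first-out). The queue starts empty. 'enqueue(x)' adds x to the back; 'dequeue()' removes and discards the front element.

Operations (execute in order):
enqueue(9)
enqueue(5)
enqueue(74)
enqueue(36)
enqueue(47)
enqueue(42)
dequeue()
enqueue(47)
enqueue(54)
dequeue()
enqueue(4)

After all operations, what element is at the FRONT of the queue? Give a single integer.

Answer: 74

Derivation:
enqueue(9): queue = [9]
enqueue(5): queue = [9, 5]
enqueue(74): queue = [9, 5, 74]
enqueue(36): queue = [9, 5, 74, 36]
enqueue(47): queue = [9, 5, 74, 36, 47]
enqueue(42): queue = [9, 5, 74, 36, 47, 42]
dequeue(): queue = [5, 74, 36, 47, 42]
enqueue(47): queue = [5, 74, 36, 47, 42, 47]
enqueue(54): queue = [5, 74, 36, 47, 42, 47, 54]
dequeue(): queue = [74, 36, 47, 42, 47, 54]
enqueue(4): queue = [74, 36, 47, 42, 47, 54, 4]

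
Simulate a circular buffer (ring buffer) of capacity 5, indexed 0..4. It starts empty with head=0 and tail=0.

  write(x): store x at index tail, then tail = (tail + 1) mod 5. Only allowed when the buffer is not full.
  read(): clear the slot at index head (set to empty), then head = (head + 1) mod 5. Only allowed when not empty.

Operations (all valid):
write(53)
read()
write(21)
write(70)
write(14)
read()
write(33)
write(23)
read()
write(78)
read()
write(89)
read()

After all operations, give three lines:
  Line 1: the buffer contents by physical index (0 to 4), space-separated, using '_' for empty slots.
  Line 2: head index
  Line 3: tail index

write(53): buf=[53 _ _ _ _], head=0, tail=1, size=1
read(): buf=[_ _ _ _ _], head=1, tail=1, size=0
write(21): buf=[_ 21 _ _ _], head=1, tail=2, size=1
write(70): buf=[_ 21 70 _ _], head=1, tail=3, size=2
write(14): buf=[_ 21 70 14 _], head=1, tail=4, size=3
read(): buf=[_ _ 70 14 _], head=2, tail=4, size=2
write(33): buf=[_ _ 70 14 33], head=2, tail=0, size=3
write(23): buf=[23 _ 70 14 33], head=2, tail=1, size=4
read(): buf=[23 _ _ 14 33], head=3, tail=1, size=3
write(78): buf=[23 78 _ 14 33], head=3, tail=2, size=4
read(): buf=[23 78 _ _ 33], head=4, tail=2, size=3
write(89): buf=[23 78 89 _ 33], head=4, tail=3, size=4
read(): buf=[23 78 89 _ _], head=0, tail=3, size=3

Answer: 23 78 89 _ _
0
3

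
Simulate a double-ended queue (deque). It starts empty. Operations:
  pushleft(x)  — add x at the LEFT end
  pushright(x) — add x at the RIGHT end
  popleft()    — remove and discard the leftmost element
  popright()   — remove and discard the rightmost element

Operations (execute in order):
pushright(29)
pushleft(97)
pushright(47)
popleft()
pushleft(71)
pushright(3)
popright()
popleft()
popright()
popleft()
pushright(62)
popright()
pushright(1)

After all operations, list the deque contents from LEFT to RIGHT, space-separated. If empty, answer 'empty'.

Answer: 1

Derivation:
pushright(29): [29]
pushleft(97): [97, 29]
pushright(47): [97, 29, 47]
popleft(): [29, 47]
pushleft(71): [71, 29, 47]
pushright(3): [71, 29, 47, 3]
popright(): [71, 29, 47]
popleft(): [29, 47]
popright(): [29]
popleft(): []
pushright(62): [62]
popright(): []
pushright(1): [1]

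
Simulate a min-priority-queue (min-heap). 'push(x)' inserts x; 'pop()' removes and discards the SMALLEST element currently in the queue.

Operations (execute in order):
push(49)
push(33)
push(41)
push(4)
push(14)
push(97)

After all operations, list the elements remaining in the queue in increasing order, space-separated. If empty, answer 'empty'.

Answer: 4 14 33 41 49 97

Derivation:
push(49): heap contents = [49]
push(33): heap contents = [33, 49]
push(41): heap contents = [33, 41, 49]
push(4): heap contents = [4, 33, 41, 49]
push(14): heap contents = [4, 14, 33, 41, 49]
push(97): heap contents = [4, 14, 33, 41, 49, 97]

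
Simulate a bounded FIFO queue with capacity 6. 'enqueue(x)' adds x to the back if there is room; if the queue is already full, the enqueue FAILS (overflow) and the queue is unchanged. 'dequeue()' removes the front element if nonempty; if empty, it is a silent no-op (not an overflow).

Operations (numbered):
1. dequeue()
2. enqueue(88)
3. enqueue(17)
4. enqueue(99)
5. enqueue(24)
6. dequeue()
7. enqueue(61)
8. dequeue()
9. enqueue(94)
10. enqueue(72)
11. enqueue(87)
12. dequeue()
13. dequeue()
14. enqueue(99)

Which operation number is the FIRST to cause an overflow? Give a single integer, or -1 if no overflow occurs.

Answer: -1

Derivation:
1. dequeue(): empty, no-op, size=0
2. enqueue(88): size=1
3. enqueue(17): size=2
4. enqueue(99): size=3
5. enqueue(24): size=4
6. dequeue(): size=3
7. enqueue(61): size=4
8. dequeue(): size=3
9. enqueue(94): size=4
10. enqueue(72): size=5
11. enqueue(87): size=6
12. dequeue(): size=5
13. dequeue(): size=4
14. enqueue(99): size=5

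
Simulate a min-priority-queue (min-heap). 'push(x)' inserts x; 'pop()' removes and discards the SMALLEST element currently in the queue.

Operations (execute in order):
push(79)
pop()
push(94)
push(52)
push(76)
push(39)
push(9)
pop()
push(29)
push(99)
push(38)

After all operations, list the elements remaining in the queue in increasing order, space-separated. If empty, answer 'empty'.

Answer: 29 38 39 52 76 94 99

Derivation:
push(79): heap contents = [79]
pop() → 79: heap contents = []
push(94): heap contents = [94]
push(52): heap contents = [52, 94]
push(76): heap contents = [52, 76, 94]
push(39): heap contents = [39, 52, 76, 94]
push(9): heap contents = [9, 39, 52, 76, 94]
pop() → 9: heap contents = [39, 52, 76, 94]
push(29): heap contents = [29, 39, 52, 76, 94]
push(99): heap contents = [29, 39, 52, 76, 94, 99]
push(38): heap contents = [29, 38, 39, 52, 76, 94, 99]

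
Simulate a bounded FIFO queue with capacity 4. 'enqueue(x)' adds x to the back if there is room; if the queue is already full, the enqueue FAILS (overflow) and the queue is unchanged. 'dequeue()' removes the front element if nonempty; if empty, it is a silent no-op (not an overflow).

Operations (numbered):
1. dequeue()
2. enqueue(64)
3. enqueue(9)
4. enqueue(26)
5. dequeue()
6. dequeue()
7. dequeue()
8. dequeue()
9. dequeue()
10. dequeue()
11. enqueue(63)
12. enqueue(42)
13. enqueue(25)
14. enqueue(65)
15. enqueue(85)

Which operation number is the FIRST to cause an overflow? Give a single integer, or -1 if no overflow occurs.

Answer: 15

Derivation:
1. dequeue(): empty, no-op, size=0
2. enqueue(64): size=1
3. enqueue(9): size=2
4. enqueue(26): size=3
5. dequeue(): size=2
6. dequeue(): size=1
7. dequeue(): size=0
8. dequeue(): empty, no-op, size=0
9. dequeue(): empty, no-op, size=0
10. dequeue(): empty, no-op, size=0
11. enqueue(63): size=1
12. enqueue(42): size=2
13. enqueue(25): size=3
14. enqueue(65): size=4
15. enqueue(85): size=4=cap → OVERFLOW (fail)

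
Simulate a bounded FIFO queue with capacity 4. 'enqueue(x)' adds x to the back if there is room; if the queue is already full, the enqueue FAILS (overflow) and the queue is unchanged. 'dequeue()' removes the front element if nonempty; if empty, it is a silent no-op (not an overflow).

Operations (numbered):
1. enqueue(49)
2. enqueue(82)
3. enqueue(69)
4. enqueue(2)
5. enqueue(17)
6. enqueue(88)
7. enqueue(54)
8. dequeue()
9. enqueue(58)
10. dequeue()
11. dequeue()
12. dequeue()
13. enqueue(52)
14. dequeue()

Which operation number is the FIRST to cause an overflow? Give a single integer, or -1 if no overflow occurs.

1. enqueue(49): size=1
2. enqueue(82): size=2
3. enqueue(69): size=3
4. enqueue(2): size=4
5. enqueue(17): size=4=cap → OVERFLOW (fail)
6. enqueue(88): size=4=cap → OVERFLOW (fail)
7. enqueue(54): size=4=cap → OVERFLOW (fail)
8. dequeue(): size=3
9. enqueue(58): size=4
10. dequeue(): size=3
11. dequeue(): size=2
12. dequeue(): size=1
13. enqueue(52): size=2
14. dequeue(): size=1

Answer: 5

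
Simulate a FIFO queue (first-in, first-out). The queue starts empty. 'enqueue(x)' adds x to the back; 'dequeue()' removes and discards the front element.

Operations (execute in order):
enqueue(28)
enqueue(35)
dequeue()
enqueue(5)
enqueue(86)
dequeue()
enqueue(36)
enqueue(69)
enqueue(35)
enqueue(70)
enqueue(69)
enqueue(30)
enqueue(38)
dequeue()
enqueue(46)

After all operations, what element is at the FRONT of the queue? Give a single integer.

Answer: 86

Derivation:
enqueue(28): queue = [28]
enqueue(35): queue = [28, 35]
dequeue(): queue = [35]
enqueue(5): queue = [35, 5]
enqueue(86): queue = [35, 5, 86]
dequeue(): queue = [5, 86]
enqueue(36): queue = [5, 86, 36]
enqueue(69): queue = [5, 86, 36, 69]
enqueue(35): queue = [5, 86, 36, 69, 35]
enqueue(70): queue = [5, 86, 36, 69, 35, 70]
enqueue(69): queue = [5, 86, 36, 69, 35, 70, 69]
enqueue(30): queue = [5, 86, 36, 69, 35, 70, 69, 30]
enqueue(38): queue = [5, 86, 36, 69, 35, 70, 69, 30, 38]
dequeue(): queue = [86, 36, 69, 35, 70, 69, 30, 38]
enqueue(46): queue = [86, 36, 69, 35, 70, 69, 30, 38, 46]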